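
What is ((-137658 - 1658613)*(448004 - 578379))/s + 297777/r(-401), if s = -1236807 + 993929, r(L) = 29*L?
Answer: -2723454246449331/2824428262 ≈ -9.6425e+5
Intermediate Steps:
s = -242878
((-137658 - 1658613)*(448004 - 578379))/s + 297777/r(-401) = ((-137658 - 1658613)*(448004 - 578379))/(-242878) + 297777/((29*(-401))) = -1796271*(-130375)*(-1/242878) + 297777/(-11629) = 234188831625*(-1/242878) + 297777*(-1/11629) = -234188831625/242878 - 297777/11629 = -2723454246449331/2824428262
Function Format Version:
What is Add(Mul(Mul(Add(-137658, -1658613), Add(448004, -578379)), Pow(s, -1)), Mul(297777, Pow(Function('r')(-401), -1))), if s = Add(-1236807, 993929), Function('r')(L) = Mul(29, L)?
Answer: Rational(-2723454246449331, 2824428262) ≈ -9.6425e+5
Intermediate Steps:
s = -242878
Add(Mul(Mul(Add(-137658, -1658613), Add(448004, -578379)), Pow(s, -1)), Mul(297777, Pow(Function('r')(-401), -1))) = Add(Mul(Mul(Add(-137658, -1658613), Add(448004, -578379)), Pow(-242878, -1)), Mul(297777, Pow(Mul(29, -401), -1))) = Add(Mul(Mul(-1796271, -130375), Rational(-1, 242878)), Mul(297777, Pow(-11629, -1))) = Add(Mul(234188831625, Rational(-1, 242878)), Mul(297777, Rational(-1, 11629))) = Add(Rational(-234188831625, 242878), Rational(-297777, 11629)) = Rational(-2723454246449331, 2824428262)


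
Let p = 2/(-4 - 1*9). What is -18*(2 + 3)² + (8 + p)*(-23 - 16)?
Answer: -756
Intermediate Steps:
p = -2/13 (p = 2/(-4 - 9) = 2/(-13) = 2*(-1/13) = -2/13 ≈ -0.15385)
-18*(2 + 3)² + (8 + p)*(-23 - 16) = -18*(2 + 3)² + (8 - 2/13)*(-23 - 16) = -18*5² + (102/13)*(-39) = -18*25 - 306 = -450 - 306 = -756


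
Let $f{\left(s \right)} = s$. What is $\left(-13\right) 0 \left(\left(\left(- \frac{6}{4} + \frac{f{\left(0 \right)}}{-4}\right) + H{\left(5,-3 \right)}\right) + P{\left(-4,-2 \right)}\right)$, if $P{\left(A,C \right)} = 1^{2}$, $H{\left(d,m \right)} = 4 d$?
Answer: $0$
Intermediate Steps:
$P{\left(A,C \right)} = 1$
$\left(-13\right) 0 \left(\left(\left(- \frac{6}{4} + \frac{f{\left(0 \right)}}{-4}\right) + H{\left(5,-3 \right)}\right) + P{\left(-4,-2 \right)}\right) = \left(-13\right) 0 \left(\left(\left(- \frac{6}{4} + \frac{0}{-4}\right) + 4 \cdot 5\right) + 1\right) = 0 \left(\left(\left(\left(-6\right) \frac{1}{4} + 0 \left(- \frac{1}{4}\right)\right) + 20\right) + 1\right) = 0 \left(\left(\left(- \frac{3}{2} + 0\right) + 20\right) + 1\right) = 0 \left(\left(- \frac{3}{2} + 20\right) + 1\right) = 0 \left(\frac{37}{2} + 1\right) = 0 \cdot \frac{39}{2} = 0$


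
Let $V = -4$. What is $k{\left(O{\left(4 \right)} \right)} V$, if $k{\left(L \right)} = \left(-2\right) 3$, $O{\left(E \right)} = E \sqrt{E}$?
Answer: $24$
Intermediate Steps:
$O{\left(E \right)} = E^{\frac{3}{2}}$
$k{\left(L \right)} = -6$
$k{\left(O{\left(4 \right)} \right)} V = \left(-6\right) \left(-4\right) = 24$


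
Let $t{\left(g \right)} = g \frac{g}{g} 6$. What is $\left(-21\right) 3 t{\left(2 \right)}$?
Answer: $-756$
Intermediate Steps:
$t{\left(g \right)} = 6 g$ ($t{\left(g \right)} = g 1 \cdot 6 = g 6 = 6 g$)
$\left(-21\right) 3 t{\left(2 \right)} = \left(-21\right) 3 \cdot 6 \cdot 2 = \left(-63\right) 12 = -756$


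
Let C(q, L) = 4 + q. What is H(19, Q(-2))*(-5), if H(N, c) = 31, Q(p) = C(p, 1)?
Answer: -155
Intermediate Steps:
Q(p) = 4 + p
H(19, Q(-2))*(-5) = 31*(-5) = -155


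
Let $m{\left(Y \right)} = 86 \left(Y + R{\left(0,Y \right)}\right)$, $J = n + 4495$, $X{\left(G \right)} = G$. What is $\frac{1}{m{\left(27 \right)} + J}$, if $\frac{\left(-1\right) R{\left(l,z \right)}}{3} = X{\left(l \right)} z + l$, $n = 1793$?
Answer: $\frac{1}{8610} \approx 0.00011614$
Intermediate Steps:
$J = 6288$ ($J = 1793 + 4495 = 6288$)
$R{\left(l,z \right)} = - 3 l - 3 l z$ ($R{\left(l,z \right)} = - 3 \left(l z + l\right) = - 3 \left(l + l z\right) = - 3 l - 3 l z$)
$m{\left(Y \right)} = 86 Y$ ($m{\left(Y \right)} = 86 \left(Y + 3 \cdot 0 \left(-1 - Y\right)\right) = 86 \left(Y + 0\right) = 86 Y$)
$\frac{1}{m{\left(27 \right)} + J} = \frac{1}{86 \cdot 27 + 6288} = \frac{1}{2322 + 6288} = \frac{1}{8610}$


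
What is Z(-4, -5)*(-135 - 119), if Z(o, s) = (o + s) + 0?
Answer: 2286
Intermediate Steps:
Z(o, s) = o + s
Z(-4, -5)*(-135 - 119) = (-4 - 5)*(-135 - 119) = -9*(-254) = 2286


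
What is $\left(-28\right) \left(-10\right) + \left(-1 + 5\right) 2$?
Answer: $288$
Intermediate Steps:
$\left(-28\right) \left(-10\right) + \left(-1 + 5\right) 2 = 280 + 4 \cdot 2 = 280 + 8 = 288$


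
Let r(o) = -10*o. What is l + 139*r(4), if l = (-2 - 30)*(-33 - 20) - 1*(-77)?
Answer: -3787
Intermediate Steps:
l = 1773 (l = -32*(-53) + 77 = 1696 + 77 = 1773)
l + 139*r(4) = 1773 + 139*(-10*4) = 1773 + 139*(-40) = 1773 - 5560 = -3787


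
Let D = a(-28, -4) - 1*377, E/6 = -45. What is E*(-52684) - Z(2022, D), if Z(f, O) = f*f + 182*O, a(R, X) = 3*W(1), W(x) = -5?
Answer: 10207540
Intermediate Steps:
E = -270 (E = 6*(-45) = -270)
a(R, X) = -15 (a(R, X) = 3*(-5) = -15)
D = -392 (D = -15 - 1*377 = -15 - 377 = -392)
Z(f, O) = f² + 182*O
E*(-52684) - Z(2022, D) = -270*(-52684) - (2022² + 182*(-392)) = 14224680 - (4088484 - 71344) = 14224680 - 1*4017140 = 14224680 - 4017140 = 10207540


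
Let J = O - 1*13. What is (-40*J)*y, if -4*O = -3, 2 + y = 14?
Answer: 5880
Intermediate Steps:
y = 12 (y = -2 + 14 = 12)
O = 3/4 (O = -1/4*(-3) = 3/4 ≈ 0.75000)
J = -49/4 (J = 3/4 - 1*13 = 3/4 - 13 = -49/4 ≈ -12.250)
(-40*J)*y = -40*(-49/4)*12 = 490*12 = 5880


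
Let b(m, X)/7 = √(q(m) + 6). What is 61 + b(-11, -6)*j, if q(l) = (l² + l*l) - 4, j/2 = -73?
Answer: 61 - 2044*√61 ≈ -15903.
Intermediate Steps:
j = -146 (j = 2*(-73) = -146)
q(l) = -4 + 2*l² (q(l) = (l² + l²) - 4 = 2*l² - 4 = -4 + 2*l²)
b(m, X) = 7*√(2 + 2*m²) (b(m, X) = 7*√((-4 + 2*m²) + 6) = 7*√(2 + 2*m²))
61 + b(-11, -6)*j = 61 + (7*√(2 + 2*(-11)²))*(-146) = 61 + (7*√(2 + 2*121))*(-146) = 61 + (7*√(2 + 242))*(-146) = 61 + (7*√244)*(-146) = 61 + (7*(2*√61))*(-146) = 61 + (14*√61)*(-146) = 61 - 2044*√61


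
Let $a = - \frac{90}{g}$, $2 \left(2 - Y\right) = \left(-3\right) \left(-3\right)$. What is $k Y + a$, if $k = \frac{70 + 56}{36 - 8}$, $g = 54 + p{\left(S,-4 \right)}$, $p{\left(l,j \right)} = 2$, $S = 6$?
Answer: $- \frac{90}{7} \approx -12.857$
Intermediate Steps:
$g = 56$ ($g = 54 + 2 = 56$)
$Y = - \frac{5}{2}$ ($Y = 2 - \frac{\left(-3\right) \left(-3\right)}{2} = 2 - \frac{9}{2} = - \frac{5}{2} \approx -2.5$)
$a = - \frac{45}{28}$ ($a = - \frac{90}{56} = \left(-90\right) \frac{1}{56} = - \frac{45}{28} \approx -1.6071$)
$k = \frac{9}{2}$ ($k = \frac{126}{28} = 126 \cdot \frac{1}{28} = \frac{9}{2} \approx 4.5$)
$k Y + a = \frac{9}{2} \left(- \frac{5}{2}\right) - \frac{45}{28} = - \frac{45}{4} - \frac{45}{28} = - \frac{90}{7}$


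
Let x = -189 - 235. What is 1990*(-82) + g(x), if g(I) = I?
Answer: -163604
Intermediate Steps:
x = -424
1990*(-82) + g(x) = 1990*(-82) - 424 = -163180 - 424 = -163604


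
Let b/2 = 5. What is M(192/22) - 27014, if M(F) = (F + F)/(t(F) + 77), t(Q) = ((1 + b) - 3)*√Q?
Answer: -1595837266/59075 - 6144*√66/649825 ≈ -27014.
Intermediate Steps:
b = 10 (b = 2*5 = 10)
t(Q) = 8*√Q (t(Q) = ((1 + 10) - 3)*√Q = (11 - 3)*√Q = 8*√Q)
M(F) = 2*F/(77 + 8*√F) (M(F) = (F + F)/(8*√F + 77) = (2*F)/(77 + 8*√F) = 2*F/(77 + 8*√F))
M(192/22) - 27014 = 2*(192/22)/(77 + 8*√(192/22)) - 27014 = 2*(192*(1/22))/(77 + 8*√(192*(1/22))) - 27014 = 2*(96/11)/(77 + 8*√(96/11)) - 27014 = 2*(96/11)/(77 + 8*(4*√66/11)) - 27014 = 2*(96/11)/(77 + 32*√66/11) - 27014 = 192/(11*(77 + 32*√66/11)) - 27014 = -27014 + 192/(11*(77 + 32*√66/11))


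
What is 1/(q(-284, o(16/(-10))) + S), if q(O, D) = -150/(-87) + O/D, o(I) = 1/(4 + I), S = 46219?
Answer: 145/6603173 ≈ 2.1959e-5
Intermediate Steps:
q(O, D) = 50/29 + O/D (q(O, D) = -150*(-1/87) + O/D = 50/29 + O/D)
1/(q(-284, o(16/(-10))) + S) = 1/((50/29 - 284/(1/(4 + 16/(-10)))) + 46219) = 1/((50/29 - 284/(1/(4 + 16*(-⅒)))) + 46219) = 1/((50/29 - 284/(1/(4 - 8/5))) + 46219) = 1/((50/29 - 284/(1/(12/5))) + 46219) = 1/((50/29 - 284/5/12) + 46219) = 1/((50/29 - 284*12/5) + 46219) = 1/((50/29 - 3408/5) + 46219) = 1/(-98582/145 + 46219) = 1/(6603173/145) = 145/6603173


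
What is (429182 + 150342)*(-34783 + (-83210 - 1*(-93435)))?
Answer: -14231950392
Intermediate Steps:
(429182 + 150342)*(-34783 + (-83210 - 1*(-93435))) = 579524*(-34783 + (-83210 + 93435)) = 579524*(-34783 + 10225) = 579524*(-24558) = -14231950392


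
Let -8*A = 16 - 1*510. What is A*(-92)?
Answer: -5681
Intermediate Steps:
A = 247/4 (A = -(16 - 1*510)/8 = -(16 - 510)/8 = -⅛*(-494) = 247/4 ≈ 61.750)
A*(-92) = (247/4)*(-92) = -5681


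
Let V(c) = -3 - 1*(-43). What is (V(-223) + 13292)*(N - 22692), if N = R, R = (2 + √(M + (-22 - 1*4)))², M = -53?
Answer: -303529644 + 53328*I*√79 ≈ -3.0353e+8 + 4.7399e+5*I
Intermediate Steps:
V(c) = 40 (V(c) = -3 + 43 = 40)
R = (2 + I*√79)² (R = (2 + √(-53 + (-22 - 1*4)))² = (2 + √(-53 + (-22 - 4)))² = (2 + √(-53 - 26))² = (2 + √(-79))² = (2 + I*√79)² ≈ -75.0 + 35.553*I)
N = (2 + I*√79)² ≈ -75.0 + 35.553*I
(V(-223) + 13292)*(N - 22692) = (40 + 13292)*((2 + I*√79)² - 22692) = 13332*(-22692 + (2 + I*√79)²) = -302529744 + 13332*(2 + I*√79)²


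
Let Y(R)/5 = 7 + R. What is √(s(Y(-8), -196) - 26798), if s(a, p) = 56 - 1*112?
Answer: I*√26854 ≈ 163.87*I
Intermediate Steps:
Y(R) = 35 + 5*R (Y(R) = 5*(7 + R) = 35 + 5*R)
s(a, p) = -56 (s(a, p) = 56 - 112 = -56)
√(s(Y(-8), -196) - 26798) = √(-56 - 26798) = √(-26854) = I*√26854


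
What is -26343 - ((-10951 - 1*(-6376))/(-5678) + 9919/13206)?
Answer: -493852875914/18745917 ≈ -26345.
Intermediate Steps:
-26343 - ((-10951 - 1*(-6376))/(-5678) + 9919/13206) = -26343 - ((-10951 + 6376)*(-1/5678) + 9919*(1/13206)) = -26343 - (-4575*(-1/5678) + 9919/13206) = -26343 - (4575/5678 + 9919/13206) = -26343 - 1*29184383/18745917 = -26343 - 29184383/18745917 = -493852875914/18745917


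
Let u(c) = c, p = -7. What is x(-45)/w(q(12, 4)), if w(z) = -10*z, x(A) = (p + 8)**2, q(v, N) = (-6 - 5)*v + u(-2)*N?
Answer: 1/1400 ≈ 0.00071429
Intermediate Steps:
q(v, N) = -11*v - 2*N (q(v, N) = (-6 - 5)*v - 2*N = -11*v - 2*N)
x(A) = 1 (x(A) = (-7 + 8)**2 = 1**2 = 1)
x(-45)/w(q(12, 4)) = 1/(-10*(-11*12 - 2*4)) = 1/(-10*(-132 - 8)) = 1/(-10*(-140)) = 1/1400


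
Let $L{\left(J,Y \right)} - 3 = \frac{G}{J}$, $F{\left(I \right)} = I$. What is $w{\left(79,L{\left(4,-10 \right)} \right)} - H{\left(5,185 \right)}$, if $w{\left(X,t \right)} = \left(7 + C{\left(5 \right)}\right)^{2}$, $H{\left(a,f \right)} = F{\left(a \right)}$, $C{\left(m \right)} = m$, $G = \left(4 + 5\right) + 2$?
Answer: $139$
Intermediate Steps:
$G = 11$ ($G = 9 + 2 = 11$)
$L{\left(J,Y \right)} = 3 + \frac{11}{J}$
$H{\left(a,f \right)} = a$
$w{\left(X,t \right)} = 144$ ($w{\left(X,t \right)} = \left(7 + 5\right)^{2} = 12^{2} = 144$)
$w{\left(79,L{\left(4,-10 \right)} \right)} - H{\left(5,185 \right)} = 144 - 5 = 139$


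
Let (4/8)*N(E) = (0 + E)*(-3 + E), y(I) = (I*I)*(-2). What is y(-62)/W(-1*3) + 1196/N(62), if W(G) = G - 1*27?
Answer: 7035161/27435 ≈ 256.43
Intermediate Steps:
y(I) = -2*I² (y(I) = I²*(-2) = -2*I²)
W(G) = -27 + G (W(G) = G - 27 = -27 + G)
N(E) = 2*E*(-3 + E) (N(E) = 2*((0 + E)*(-3 + E)) = 2*(E*(-3 + E)) = 2*E*(-3 + E))
y(-62)/W(-1*3) + 1196/N(62) = (-2*(-62)²)/(-27 - 1*3) + 1196/((2*62*(-3 + 62))) = (-2*3844)/(-27 - 3) + 1196/((2*62*59)) = -7688/(-30) + 1196/7316 = -7688*(-1/30) + 1196*(1/7316) = 3844/15 + 299/1829 = 7035161/27435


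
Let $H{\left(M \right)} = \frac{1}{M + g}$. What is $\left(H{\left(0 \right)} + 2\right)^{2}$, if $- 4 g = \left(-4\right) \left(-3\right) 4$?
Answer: $\frac{529}{144} \approx 3.6736$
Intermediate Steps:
$g = -12$ ($g = - \frac{\left(-4\right) \left(-3\right) 4}{4} = - \frac{12 \cdot 4}{4} = \left(- \frac{1}{4}\right) 48 = -12$)
$H{\left(M \right)} = \frac{1}{-12 + M}$ ($H{\left(M \right)} = \frac{1}{M - 12} = \frac{1}{-12 + M}$)
$\left(H{\left(0 \right)} + 2\right)^{2} = \left(\frac{1}{-12 + 0} + 2\right)^{2} = \left(\frac{1}{-12} + 2\right)^{2} = \left(- \frac{1}{12} + 2\right)^{2} = \left(\frac{23}{12}\right)^{2} = \frac{529}{144}$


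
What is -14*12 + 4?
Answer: -164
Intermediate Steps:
-14*12 + 4 = -168 + 4 = -164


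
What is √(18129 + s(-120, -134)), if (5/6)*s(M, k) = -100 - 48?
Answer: 3*√49865/5 ≈ 133.98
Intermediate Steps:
s(M, k) = -888/5 (s(M, k) = 6*(-100 - 48)/5 = (6/5)*(-148) = -888/5)
√(18129 + s(-120, -134)) = √(18129 - 888/5) = √(89757/5) = 3*√49865/5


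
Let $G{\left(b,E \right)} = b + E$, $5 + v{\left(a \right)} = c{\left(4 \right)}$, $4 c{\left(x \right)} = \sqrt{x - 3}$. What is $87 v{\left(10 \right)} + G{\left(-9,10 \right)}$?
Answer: $- \frac{1649}{4} \approx -412.25$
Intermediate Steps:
$c{\left(x \right)} = \frac{\sqrt{-3 + x}}{4}$ ($c{\left(x \right)} = \frac{\sqrt{x - 3}}{4} = \frac{\sqrt{-3 + x}}{4}$)
$v{\left(a \right)} = - \frac{19}{4}$ ($v{\left(a \right)} = -5 + \frac{\sqrt{-3 + 4}}{4} = -5 + \frac{\sqrt{1}}{4} = -5 + \frac{1}{4} \cdot 1 = -5 + \frac{1}{4} = - \frac{19}{4}$)
$G{\left(b,E \right)} = E + b$
$87 v{\left(10 \right)} + G{\left(-9,10 \right)} = 87 \left(- \frac{19}{4}\right) + \left(10 - 9\right) = - \frac{1653}{4} + 1 = - \frac{1649}{4}$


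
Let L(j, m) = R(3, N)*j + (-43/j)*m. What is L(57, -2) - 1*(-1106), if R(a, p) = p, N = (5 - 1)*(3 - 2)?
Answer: 76124/57 ≈ 1335.5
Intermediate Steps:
N = 4 (N = 4*1 = 4)
L(j, m) = 4*j - 43*m/j (L(j, m) = 4*j + (-43/j)*m = 4*j - 43*m/j)
L(57, -2) - 1*(-1106) = (4*57 - 43*(-2)/57) - 1*(-1106) = (228 - 43*(-2)*1/57) + 1106 = (228 + 86/57) + 1106 = 13082/57 + 1106 = 76124/57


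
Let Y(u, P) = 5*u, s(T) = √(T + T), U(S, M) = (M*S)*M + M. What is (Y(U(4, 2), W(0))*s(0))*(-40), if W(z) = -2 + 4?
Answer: 0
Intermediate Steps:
W(z) = 2
U(S, M) = M + S*M² (U(S, M) = S*M² + M = M + S*M²)
s(T) = √2*√T (s(T) = √(2*T) = √2*√T)
(Y(U(4, 2), W(0))*s(0))*(-40) = ((5*(2*(1 + 2*4)))*(√2*√0))*(-40) = ((5*(2*(1 + 8)))*(√2*0))*(-40) = ((5*(2*9))*0)*(-40) = ((5*18)*0)*(-40) = (90*0)*(-40) = 0*(-40) = 0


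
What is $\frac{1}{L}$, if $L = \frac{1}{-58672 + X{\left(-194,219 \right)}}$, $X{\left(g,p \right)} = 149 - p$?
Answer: $-58742$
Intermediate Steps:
$L = - \frac{1}{58742}$ ($L = \frac{1}{-58672 + \left(149 - 219\right)} = \frac{1}{-58672 - 70} = \frac{1}{-58742} = - \frac{1}{58742} \approx -1.7024 \cdot 10^{-5}$)
$\frac{1}{L} = \frac{1}{- \frac{1}{58742}} = -58742$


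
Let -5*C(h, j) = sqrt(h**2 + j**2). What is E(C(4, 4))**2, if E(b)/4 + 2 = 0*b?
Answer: 64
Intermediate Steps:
C(h, j) = -sqrt(h**2 + j**2)/5
E(b) = -8 (E(b) = -8 + 4*(0*b) = -8 + 4*0 = -8 + 0 = -8)
E(C(4, 4))**2 = (-8)**2 = 64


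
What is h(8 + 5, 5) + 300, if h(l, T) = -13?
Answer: 287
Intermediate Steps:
h(8 + 5, 5) + 300 = -13 + 300 = 287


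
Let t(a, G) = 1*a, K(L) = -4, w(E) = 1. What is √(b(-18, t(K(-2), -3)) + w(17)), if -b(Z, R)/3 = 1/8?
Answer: √10/4 ≈ 0.79057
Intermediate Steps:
t(a, G) = a
b(Z, R) = -3/8
√(b(-18, t(K(-2), -3)) + w(17)) = √(-3/8 + 1) = √(5/8) = √10/4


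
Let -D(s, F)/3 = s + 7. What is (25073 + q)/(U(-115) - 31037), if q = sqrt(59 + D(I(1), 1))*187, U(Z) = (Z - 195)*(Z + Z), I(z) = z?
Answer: 25073/40263 + 187*sqrt(35)/40263 ≈ 0.65021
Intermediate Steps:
D(s, F) = -21 - 3*s (D(s, F) = -3*(s + 7) = -3*(7 + s) = -21 - 3*s)
U(Z) = 2*Z*(-195 + Z) (U(Z) = (-195 + Z)*(2*Z) = 2*Z*(-195 + Z))
q = 187*sqrt(35) (q = sqrt(59 + (-21 - 3*1))*187 = sqrt(59 + (-21 - 3))*187 = sqrt(59 - 24)*187 = sqrt(35)*187 = 187*sqrt(35) ≈ 1106.3)
(25073 + q)/(U(-115) - 31037) = (25073 + 187*sqrt(35))/(2*(-115)*(-195 - 115) - 31037) = (25073 + 187*sqrt(35))/(2*(-115)*(-310) - 31037) = (25073 + 187*sqrt(35))/(71300 - 31037) = (25073 + 187*sqrt(35))/40263 = (25073 + 187*sqrt(35))*(1/40263) = 25073/40263 + 187*sqrt(35)/40263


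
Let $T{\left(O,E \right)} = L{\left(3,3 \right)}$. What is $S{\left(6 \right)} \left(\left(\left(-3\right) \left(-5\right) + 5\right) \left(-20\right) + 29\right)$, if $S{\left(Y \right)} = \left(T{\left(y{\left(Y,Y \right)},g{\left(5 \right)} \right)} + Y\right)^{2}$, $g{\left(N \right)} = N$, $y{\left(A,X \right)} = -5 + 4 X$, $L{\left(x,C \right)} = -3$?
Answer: $-3339$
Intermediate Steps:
$T{\left(O,E \right)} = -3$
$S{\left(Y \right)} = \left(-3 + Y\right)^{2}$
$S{\left(6 \right)} \left(\left(\left(-3\right) \left(-5\right) + 5\right) \left(-20\right) + 29\right) = \left(-3 + 6\right)^{2} \left(\left(\left(-3\right) \left(-5\right) + 5\right) \left(-20\right) + 29\right) = 3^{2} \left(\left(15 + 5\right) \left(-20\right) + 29\right) = 9 \left(20 \left(-20\right) + 29\right) = 9 \left(-400 + 29\right) = 9 \left(-371\right) = -3339$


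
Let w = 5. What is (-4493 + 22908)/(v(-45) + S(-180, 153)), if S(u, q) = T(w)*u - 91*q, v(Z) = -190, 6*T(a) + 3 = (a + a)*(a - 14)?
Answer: -18415/11323 ≈ -1.6263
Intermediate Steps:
T(a) = -½ + a*(-14 + a)/3 (T(a) = -½ + ((a + a)*(a - 14))/6 = -½ + ((2*a)*(-14 + a))/6 = -½ + (2*a*(-14 + a))/6 = -½ + a*(-14 + a)/3)
S(u, q) = -91*q - 31*u/2 (S(u, q) = (-½ - 14/3*5 + (⅓)*5²)*u - 91*q = (-½ - 70/3 + (⅓)*25)*u - 91*q = (-½ - 70/3 + 25/3)*u - 91*q = -31*u/2 - 91*q = -91*q - 31*u/2)
(-4493 + 22908)/(v(-45) + S(-180, 153)) = (-4493 + 22908)/(-190 + (-91*153 - 31/2*(-180))) = 18415/(-190 + (-13923 + 2790)) = 18415/(-190 - 11133) = 18415/(-11323) = 18415*(-1/11323) = -18415/11323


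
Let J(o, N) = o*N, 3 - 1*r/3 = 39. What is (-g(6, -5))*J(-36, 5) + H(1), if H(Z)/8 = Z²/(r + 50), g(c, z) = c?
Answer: 31316/29 ≈ 1079.9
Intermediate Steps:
r = -108 (r = 9 - 3*39 = 9 - 117 = -108)
J(o, N) = N*o
H(Z) = -4*Z²/29 (H(Z) = 8*(Z²/(-108 + 50)) = 8*(Z²/(-58)) = 8*(-Z²/58) = -4*Z²/29)
(-g(6, -5))*J(-36, 5) + H(1) = (-1*6)*(5*(-36)) - 4/29*1² = -6*(-180) - 4/29*1 = 1080 - 4/29 = 31316/29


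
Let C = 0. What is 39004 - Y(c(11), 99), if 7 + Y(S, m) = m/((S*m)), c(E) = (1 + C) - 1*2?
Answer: 39012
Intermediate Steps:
c(E) = -1 (c(E) = (1 + 0) - 1*2 = 1 - 2 = -1)
Y(S, m) = -7 + 1/S (Y(S, m) = -7 + m/((S*m)) = -7 + m*(1/(S*m)) = -7 + 1/S)
39004 - Y(c(11), 99) = 39004 - (-7 + 1/(-1)) = 39004 - (-7 - 1) = 39004 - 1*(-8) = 39004 + 8 = 39012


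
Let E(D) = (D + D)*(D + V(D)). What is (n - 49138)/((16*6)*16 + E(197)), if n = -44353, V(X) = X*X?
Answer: -93491/15369900 ≈ -0.0060827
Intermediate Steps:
V(X) = X²
E(D) = 2*D*(D + D²) (E(D) = (D + D)*(D + D²) = (2*D)*(D + D²) = 2*D*(D + D²))
(n - 49138)/((16*6)*16 + E(197)) = (-44353 - 49138)/((16*6)*16 + 2*197²*(1 + 197)) = -93491/(96*16 + 2*38809*198) = -93491/(1536 + 15368364) = -93491/15369900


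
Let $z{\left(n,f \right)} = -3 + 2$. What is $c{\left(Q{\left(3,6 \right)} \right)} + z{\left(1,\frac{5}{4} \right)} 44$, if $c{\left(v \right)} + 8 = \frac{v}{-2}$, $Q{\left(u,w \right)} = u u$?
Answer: $- \frac{113}{2} \approx -56.5$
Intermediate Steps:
$Q{\left(u,w \right)} = u^{2}$
$c{\left(v \right)} = -8 - \frac{v}{2}$ ($c{\left(v \right)} = -8 + \frac{v}{-2} = -8 + v \left(- \frac{1}{2}\right) = -8 - \frac{v}{2}$)
$z{\left(n,f \right)} = -1$
$c{\left(Q{\left(3,6 \right)} \right)} + z{\left(1,\frac{5}{4} \right)} 44 = \left(-8 - \frac{3^{2}}{2}\right) - 44 = \left(-8 - \frac{9}{2}\right) - 44 = - \frac{25}{2} - 44 = - \frac{113}{2}$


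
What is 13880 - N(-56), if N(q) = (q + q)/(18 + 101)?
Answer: 235976/17 ≈ 13881.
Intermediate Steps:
N(q) = 2*q/119 (N(q) = (2*q)/119 = (2*q)*(1/119) = 2*q/119)
13880 - N(-56) = 13880 - 2*(-56)/119 = 13880 - 1*(-16/17) = 13880 + 16/17 = 235976/17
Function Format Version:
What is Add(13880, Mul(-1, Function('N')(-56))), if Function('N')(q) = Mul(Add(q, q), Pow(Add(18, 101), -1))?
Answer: Rational(235976, 17) ≈ 13881.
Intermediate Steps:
Function('N')(q) = Mul(Rational(2, 119), q) (Function('N')(q) = Mul(Mul(2, q), Pow(119, -1)) = Mul(Mul(2, q), Rational(1, 119)) = Mul(Rational(2, 119), q))
Add(13880, Mul(-1, Function('N')(-56))) = Add(13880, Mul(-1, Mul(Rational(2, 119), -56))) = Add(13880, Mul(-1, Rational(-16, 17))) = Add(13880, Rational(16, 17)) = Rational(235976, 17)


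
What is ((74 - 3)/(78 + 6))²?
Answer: 5041/7056 ≈ 0.71443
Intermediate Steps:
((74 - 3)/(78 + 6))² = (71/84)² = 5041/7056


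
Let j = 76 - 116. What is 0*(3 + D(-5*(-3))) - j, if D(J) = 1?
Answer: 40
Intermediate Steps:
j = -40
0*(3 + D(-5*(-3))) - j = 0*(3 + 1) - 1*(-40) = 0*4 + 40 = 0 + 40 = 40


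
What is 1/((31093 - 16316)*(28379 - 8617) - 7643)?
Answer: 1/292015431 ≈ 3.4245e-9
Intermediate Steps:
1/((31093 - 16316)*(28379 - 8617) - 7643) = 1/(14777*19762 - 7643) = 1/(292023074 - 7643) = 1/292015431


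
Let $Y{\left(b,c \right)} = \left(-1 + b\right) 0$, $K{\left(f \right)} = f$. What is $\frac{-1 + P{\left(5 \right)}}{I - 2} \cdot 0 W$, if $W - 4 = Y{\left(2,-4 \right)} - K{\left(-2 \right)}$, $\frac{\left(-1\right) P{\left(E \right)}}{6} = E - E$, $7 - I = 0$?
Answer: $0$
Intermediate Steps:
$I = 7$ ($I = 7 - 0 = 7 + 0 = 7$)
$Y{\left(b,c \right)} = 0$
$P{\left(E \right)} = 0$ ($P{\left(E \right)} = - 6 \left(E - E\right) = \left(-6\right) 0 = 0$)
$W = 6$ ($W = 4 + \left(0 - -2\right) = 4 + \left(0 + 2\right) = 4 + 2 = 6$)
$\frac{-1 + P{\left(5 \right)}}{I - 2} \cdot 0 W = \frac{-1 + 0}{7 - 2} \cdot 0 \cdot 6 = - \frac{1}{5} \cdot 0 \cdot 6 = \left(-1\right) \frac{1}{5} \cdot 0 \cdot 6 = \left(- \frac{1}{5}\right) 0 \cdot 6 = 0 \cdot 6 = 0$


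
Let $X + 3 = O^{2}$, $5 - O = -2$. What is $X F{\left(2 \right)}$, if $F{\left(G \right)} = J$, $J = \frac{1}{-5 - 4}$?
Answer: $- \frac{46}{9} \approx -5.1111$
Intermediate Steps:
$O = 7$ ($O = 5 - -2 = 5 + 2 = 7$)
$X = 46$ ($X = -3 + 7^{2} = -3 + 49 = 46$)
$J = - \frac{1}{9}$ ($J = \frac{1}{-5 - 4} = \frac{1}{-9} = - \frac{1}{9} \approx -0.11111$)
$F{\left(G \right)} = - \frac{1}{9}$
$X F{\left(2 \right)} = 46 \left(- \frac{1}{9}\right) = - \frac{46}{9}$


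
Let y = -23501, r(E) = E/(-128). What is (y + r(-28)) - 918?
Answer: -781401/32 ≈ -24419.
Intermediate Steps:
r(E) = -E/128 (r(E) = E*(-1/128) = -E/128)
(y + r(-28)) - 918 = (-23501 - 1/128*(-28)) - 918 = (-23501 + 7/32) - 918 = -752025/32 - 918 = -781401/32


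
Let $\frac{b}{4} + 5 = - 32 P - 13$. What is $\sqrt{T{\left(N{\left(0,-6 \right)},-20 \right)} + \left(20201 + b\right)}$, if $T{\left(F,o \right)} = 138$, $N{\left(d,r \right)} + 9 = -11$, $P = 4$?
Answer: $3 \sqrt{2195} \approx 140.55$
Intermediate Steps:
$b = -584$ ($b = -20 + 4 \left(\left(-32\right) 4 - 13\right) = -20 + 4 \left(-128 - 13\right) = -20 + 4 \left(-141\right) = -20 - 564 = -584$)
$N{\left(d,r \right)} = -20$ ($N{\left(d,r \right)} = -9 - 11 = -20$)
$\sqrt{T{\left(N{\left(0,-6 \right)},-20 \right)} + \left(20201 + b\right)} = \sqrt{138 + \left(20201 - 584\right)} = \sqrt{138 + 19617} = \sqrt{19755} = 3 \sqrt{2195}$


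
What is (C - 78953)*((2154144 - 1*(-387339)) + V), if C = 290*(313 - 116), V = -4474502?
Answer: 42184273637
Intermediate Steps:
C = 57130 (C = 290*197 = 57130)
(C - 78953)*((2154144 - 1*(-387339)) + V) = (57130 - 78953)*((2154144 - 1*(-387339)) - 4474502) = -21823*((2154144 + 387339) - 4474502) = -21823*(2541483 - 4474502) = -21823*(-1933019) = 42184273637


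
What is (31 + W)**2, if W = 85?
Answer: 13456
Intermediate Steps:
(31 + W)**2 = (31 + 85)**2 = 116**2 = 13456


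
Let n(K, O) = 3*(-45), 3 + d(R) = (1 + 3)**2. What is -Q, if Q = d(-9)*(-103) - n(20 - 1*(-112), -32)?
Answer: 1204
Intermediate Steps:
d(R) = 13 (d(R) = -3 + (1 + 3)**2 = -3 + 4**2 = -3 + 16 = 13)
n(K, O) = -135
Q = -1204 (Q = 13*(-103) - 1*(-135) = -1339 + 135 = -1204)
-Q = -1*(-1204) = 1204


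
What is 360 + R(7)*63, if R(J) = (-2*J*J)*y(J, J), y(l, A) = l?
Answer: -42858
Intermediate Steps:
R(J) = -2*J**3 (R(J) = (-2*J*J)*J = (-2*J**2)*J = -2*J**3)
360 + R(7)*63 = 360 - 2*7**3*63 = 360 - 2*343*63 = 360 - 686*63 = 360 - 43218 = -42858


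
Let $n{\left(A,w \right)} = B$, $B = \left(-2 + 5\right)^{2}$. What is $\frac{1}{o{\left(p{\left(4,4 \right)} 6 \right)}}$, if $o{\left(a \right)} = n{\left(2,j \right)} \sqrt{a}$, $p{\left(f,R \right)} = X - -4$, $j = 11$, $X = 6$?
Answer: $\frac{\sqrt{15}}{270} \approx 0.014344$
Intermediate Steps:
$p{\left(f,R \right)} = 10$ ($p{\left(f,R \right)} = 6 - -4 = 6 + 4 = 10$)
$B = 9$ ($B = 3^{2} = 9$)
$n{\left(A,w \right)} = 9$
$o{\left(a \right)} = 9 \sqrt{a}$
$\frac{1}{o{\left(p{\left(4,4 \right)} 6 \right)}} = \frac{1}{9 \sqrt{10 \cdot 6}} = \frac{1}{9 \sqrt{60}} = \frac{1}{9 \cdot 2 \sqrt{15}} = \frac{1}{18 \sqrt{15}} = \frac{\sqrt{15}}{270}$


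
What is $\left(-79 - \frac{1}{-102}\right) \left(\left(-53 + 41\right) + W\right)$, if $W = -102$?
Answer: $\frac{153083}{17} \approx 9004.9$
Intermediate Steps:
$\left(-79 - \frac{1}{-102}\right) \left(\left(-53 + 41\right) + W\right) = \left(-79 - \frac{1}{-102}\right) \left(\left(-53 + 41\right) - 102\right) = \left(-79 - - \frac{1}{102}\right) \left(-12 - 102\right) = \left(-79 + \frac{1}{102}\right) \left(-114\right) = \left(- \frac{8057}{102}\right) \left(-114\right) = \frac{153083}{17}$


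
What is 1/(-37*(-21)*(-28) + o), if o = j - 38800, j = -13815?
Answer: -1/74371 ≈ -1.3446e-5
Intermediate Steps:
o = -52615 (o = -13815 - 38800 = -52615)
1/(-37*(-21)*(-28) + o) = 1/(-37*(-21)*(-28) - 52615) = 1/(777*(-28) - 52615) = 1/(-21756 - 52615) = 1/(-74371) = -1/74371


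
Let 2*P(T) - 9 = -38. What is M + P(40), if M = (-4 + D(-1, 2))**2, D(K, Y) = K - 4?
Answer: 133/2 ≈ 66.500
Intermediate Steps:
P(T) = -29/2 (P(T) = 9/2 + (1/2)*(-38) = 9/2 - 19 = -29/2)
D(K, Y) = -4 + K
M = 81 (M = (-4 + (-4 - 1))**2 = (-4 - 5)**2 = (-9)**2 = 81)
M + P(40) = 81 - 29/2 = 133/2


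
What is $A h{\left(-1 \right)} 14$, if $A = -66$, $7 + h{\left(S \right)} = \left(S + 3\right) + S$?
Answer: $5544$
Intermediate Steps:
$h{\left(S \right)} = -4 + 2 S$ ($h{\left(S \right)} = -7 + \left(\left(S + 3\right) + S\right) = -7 + \left(\left(3 + S\right) + S\right) = -7 + \left(3 + 2 S\right) = -4 + 2 S$)
$A h{\left(-1 \right)} 14 = - 66 \left(-4 + 2 \left(-1\right)\right) 14 = - 66 \left(-4 - 2\right) 14 = - 66 \left(\left(-6\right) 14\right) = \left(-66\right) \left(-84\right) = 5544$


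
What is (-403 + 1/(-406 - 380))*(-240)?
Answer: 12670360/131 ≈ 96720.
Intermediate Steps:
(-403 + 1/(-406 - 380))*(-240) = (-403 + 1/(-786))*(-240) = (-403 - 1/786)*(-240) = -316759/786*(-240) = 12670360/131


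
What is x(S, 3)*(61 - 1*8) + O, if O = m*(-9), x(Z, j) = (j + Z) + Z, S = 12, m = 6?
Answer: 1377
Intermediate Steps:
x(Z, j) = j + 2*Z (x(Z, j) = (Z + j) + Z = j + 2*Z)
O = -54 (O = 6*(-9) = -54)
x(S, 3)*(61 - 1*8) + O = (3 + 2*12)*(61 - 1*8) - 54 = (3 + 24)*(61 - 8) - 54 = 27*53 - 54 = 1431 - 54 = 1377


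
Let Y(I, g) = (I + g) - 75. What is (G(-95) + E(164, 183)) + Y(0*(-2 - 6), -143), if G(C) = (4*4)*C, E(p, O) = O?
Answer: -1555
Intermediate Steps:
Y(I, g) = -75 + I + g
G(C) = 16*C
(G(-95) + E(164, 183)) + Y(0*(-2 - 6), -143) = (16*(-95) + 183) + (-75 + 0*(-2 - 6) - 143) = (-1520 + 183) + (-75 + 0*(-8) - 143) = -1337 + (-75 + 0 - 143) = -1337 - 218 = -1555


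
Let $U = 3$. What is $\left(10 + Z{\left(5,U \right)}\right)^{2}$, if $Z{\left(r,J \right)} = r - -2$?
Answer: $289$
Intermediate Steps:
$Z{\left(r,J \right)} = 2 + r$ ($Z{\left(r,J \right)} = r + 2 = 2 + r$)
$\left(10 + Z{\left(5,U \right)}\right)^{2} = \left(10 + \left(2 + 5\right)\right)^{2} = \left(10 + 7\right)^{2} = 17^{2} = 289$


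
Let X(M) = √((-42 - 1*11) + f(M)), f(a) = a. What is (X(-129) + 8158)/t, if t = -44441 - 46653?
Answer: -4079/45547 - I*√182/91094 ≈ -0.089556 - 0.0001481*I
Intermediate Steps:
t = -91094
X(M) = √(-53 + M) (X(M) = √((-42 - 1*11) + M) = √((-42 - 11) + M) = √(-53 + M))
(X(-129) + 8158)/t = (√(-53 - 129) + 8158)/(-91094) = (√(-182) + 8158)*(-1/91094) = (I*√182 + 8158)*(-1/91094) = (8158 + I*√182)*(-1/91094) = -4079/45547 - I*√182/91094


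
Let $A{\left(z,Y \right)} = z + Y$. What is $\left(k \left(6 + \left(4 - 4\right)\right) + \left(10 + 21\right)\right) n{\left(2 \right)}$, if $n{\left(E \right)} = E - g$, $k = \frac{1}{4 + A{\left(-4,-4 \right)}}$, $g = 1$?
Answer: $\frac{59}{2} \approx 29.5$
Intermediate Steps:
$A{\left(z,Y \right)} = Y + z$
$k = - \frac{1}{4}$ ($k = \frac{1}{4 - 8} = \frac{1}{-4} = - \frac{1}{4} \approx -0.25$)
$n{\left(E \right)} = -1 + E$ ($n{\left(E \right)} = E - 1 = -1 + E$)
$\left(k \left(6 + \left(4 - 4\right)\right) + \left(10 + 21\right)\right) n{\left(2 \right)} = \left(- \frac{6 + \left(4 - 4\right)}{4} + \left(10 + 21\right)\right) \left(-1 + 2\right) = \left(- \frac{6 + \left(4 - 4\right)}{4} + 31\right) 1 = \left(- \frac{6 + 0}{4} + 31\right) 1 = \left(\left(- \frac{1}{4}\right) 6 + 31\right) 1 = \left(- \frac{3}{2} + 31\right) 1 = \frac{59}{2} \cdot 1 = \frac{59}{2}$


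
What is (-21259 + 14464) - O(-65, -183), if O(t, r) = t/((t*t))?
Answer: -441674/65 ≈ -6795.0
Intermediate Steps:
O(t, r) = 1/t (O(t, r) = t/(t²) = t/t² = 1/t)
(-21259 + 14464) - O(-65, -183) = (-21259 + 14464) - 1/(-65) = -6795 - 1*(-1/65) = -6795 + 1/65 = -441674/65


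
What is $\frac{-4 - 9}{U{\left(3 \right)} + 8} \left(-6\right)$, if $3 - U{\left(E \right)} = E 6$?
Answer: $- \frac{78}{7} \approx -11.143$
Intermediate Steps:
$U{\left(E \right)} = 3 - 6 E$ ($U{\left(E \right)} = 3 - E 6 = 3 - 6 E$)
$\frac{-4 - 9}{U{\left(3 \right)} + 8} \left(-6\right) = \frac{-4 - 9}{\left(3 - 18\right) + 8} \left(-6\right) = - \frac{13}{\left(3 - 18\right) + 8} \left(-6\right) = - \frac{13}{-15 + 8} \left(-6\right) = - \frac{13}{-7} \left(-6\right) = \left(-13\right) \left(- \frac{1}{7}\right) \left(-6\right) = \frac{13}{7} \left(-6\right) = - \frac{78}{7}$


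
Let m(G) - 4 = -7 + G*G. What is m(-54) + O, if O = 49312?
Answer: 52225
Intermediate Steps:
m(G) = -3 + G² (m(G) = 4 + (-7 + G*G) = 4 + (-7 + G²) = -3 + G²)
m(-54) + O = (-3 + (-54)²) + 49312 = (-3 + 2916) + 49312 = 2913 + 49312 = 52225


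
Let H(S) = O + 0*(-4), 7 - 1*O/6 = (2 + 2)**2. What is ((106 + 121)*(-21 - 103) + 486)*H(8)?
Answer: 1493748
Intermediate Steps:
O = -54 (O = 42 - 6*(2 + 2)**2 = 42 - 6*4**2 = 42 - 6*16 = 42 - 96 = -54)
H(S) = -54 (H(S) = -54 + 0*(-4) = -54 + 0 = -54)
((106 + 121)*(-21 - 103) + 486)*H(8) = ((106 + 121)*(-21 - 103) + 486)*(-54) = (227*(-124) + 486)*(-54) = (-28148 + 486)*(-54) = -27662*(-54) = 1493748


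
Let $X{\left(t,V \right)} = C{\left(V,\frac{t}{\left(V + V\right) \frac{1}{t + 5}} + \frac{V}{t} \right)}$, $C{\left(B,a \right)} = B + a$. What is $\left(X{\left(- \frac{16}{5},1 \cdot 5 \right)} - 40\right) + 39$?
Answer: $\frac{3723}{2000} \approx 1.8615$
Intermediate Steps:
$X{\left(t,V \right)} = V + \frac{V}{t} + \frac{t \left(5 + t\right)}{2 V}$ ($X{\left(t,V \right)} = V + \left(\frac{t}{\left(V + V\right) \frac{1}{t + 5}} + \frac{V}{t}\right) = V + \left(\frac{t}{2 V \frac{1}{5 + t}} + \frac{V}{t}\right) = V + \left(t \frac{5 + t}{2 V} + \frac{V}{t}\right) = V + \left(\frac{t \left(5 + t\right)}{2 V} + \frac{V}{t}\right) = V + \left(\frac{V}{t} + \frac{t \left(5 + t\right)}{2 V}\right) = V + \frac{V}{t} + \frac{t \left(5 + t\right)}{2 V}$)
$\left(X{\left(- \frac{16}{5},1 \cdot 5 \right)} - 40\right) + 39 = \left(\left(1 \cdot 5 + \frac{1 \cdot 5}{\left(-16\right) \frac{1}{5}} + \frac{\left(- \frac{16}{5}\right)^{2}}{2 \cdot 1 \cdot 5} + \frac{5 \left(- \frac{16}{5}\right)}{2 \cdot 1 \cdot 5}\right) - 40\right) + 39 = \left(\left(5 + \frac{5}{\left(-16\right) \frac{1}{5}} + \frac{\left(\left(-16\right) \frac{1}{5}\right)^{2}}{2 \cdot 5} + \frac{5 \left(\left(-16\right) \frac{1}{5}\right)}{2 \cdot 5}\right) - 40\right) + 39 = \left(\left(5 + \frac{5}{- \frac{16}{5}} + \frac{1}{2} \cdot \frac{1}{5} \left(- \frac{16}{5}\right)^{2} + \frac{5}{2} \left(- \frac{16}{5}\right) \frac{1}{5}\right) - 40\right) + 39 = \left(\left(5 + 5 \left(- \frac{5}{16}\right) + \frac{1}{2} \cdot \frac{1}{5} \cdot \frac{256}{25} - \frac{8}{5}\right) - 40\right) + 39 = \left(\left(5 - \frac{25}{16} + \frac{128}{125} - \frac{8}{5}\right) - 40\right) + 39 = \left(\frac{5723}{2000} - 40\right) + 39 = - \frac{74277}{2000} + 39 = \frac{3723}{2000}$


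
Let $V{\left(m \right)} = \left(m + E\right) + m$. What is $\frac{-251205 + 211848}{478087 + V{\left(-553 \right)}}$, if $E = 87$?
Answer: $- \frac{39357}{477068} \approx -0.082498$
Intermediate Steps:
$V{\left(m \right)} = 87 + 2 m$ ($V{\left(m \right)} = \left(m + 87\right) + m = \left(87 + m\right) + m = 87 + 2 m$)
$\frac{-251205 + 211848}{478087 + V{\left(-553 \right)}} = \frac{-251205 + 211848}{478087 + \left(87 + 2 \left(-553\right)\right)} = - \frac{39357}{478087 + \left(87 - 1106\right)} = - \frac{39357}{478087 - 1019} = - \frac{39357}{477068}$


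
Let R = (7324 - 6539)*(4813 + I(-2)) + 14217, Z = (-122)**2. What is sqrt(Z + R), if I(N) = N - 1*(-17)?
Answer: sqrt(3819081) ≈ 1954.2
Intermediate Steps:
I(N) = 17 + N (I(N) = N + 17 = 17 + N)
Z = 14884
R = 3804197 (R = (7324 - 6539)*(4813 + (17 - 2)) + 14217 = 785*(4813 + 15) + 14217 = 785*4828 + 14217 = 3789980 + 14217 = 3804197)
sqrt(Z + R) = sqrt(14884 + 3804197) = sqrt(3819081)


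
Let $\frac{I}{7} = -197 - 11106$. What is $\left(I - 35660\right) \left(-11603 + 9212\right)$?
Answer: $274441371$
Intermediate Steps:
$I = -79121$ ($I = 7 \left(-197 - 11106\right) = 7 \left(-11303\right) = -79121$)
$\left(I - 35660\right) \left(-11603 + 9212\right) = \left(-79121 - 35660\right) \left(-11603 + 9212\right) = \left(-114781\right) \left(-2391\right) = 274441371$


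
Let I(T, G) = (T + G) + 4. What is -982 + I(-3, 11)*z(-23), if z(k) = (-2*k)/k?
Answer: -1006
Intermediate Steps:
z(k) = -2
I(T, G) = 4 + G + T (I(T, G) = (G + T) + 4 = 4 + G + T)
-982 + I(-3, 11)*z(-23) = -982 + (4 + 11 - 3)*(-2) = -982 + 12*(-2) = -982 - 24 = -1006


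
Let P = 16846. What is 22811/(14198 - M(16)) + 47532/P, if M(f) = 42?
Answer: 528568549/119235988 ≈ 4.4330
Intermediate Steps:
22811/(14198 - M(16)) + 47532/P = 22811/(14198 - 1*42) + 47532/16846 = 22811/(14198 - 42) + 47532*(1/16846) = 22811/14156 + 23766/8423 = 528568549/119235988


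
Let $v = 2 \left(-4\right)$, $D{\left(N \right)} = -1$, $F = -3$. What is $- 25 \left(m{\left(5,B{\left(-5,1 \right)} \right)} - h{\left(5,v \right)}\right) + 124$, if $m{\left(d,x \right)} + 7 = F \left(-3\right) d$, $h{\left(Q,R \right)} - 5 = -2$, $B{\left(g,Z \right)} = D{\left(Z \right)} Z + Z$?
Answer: $-751$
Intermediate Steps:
$B{\left(g,Z \right)} = 0$ ($B{\left(g,Z \right)} = - Z + Z = 0$)
$v = -8$
$h{\left(Q,R \right)} = 3$ ($h{\left(Q,R \right)} = 5 - 2 = 3$)
$m{\left(d,x \right)} = -7 + 9 d$ ($m{\left(d,x \right)} = -7 + \left(-3\right) \left(-3\right) d = -7 + 9 d$)
$- 25 \left(m{\left(5,B{\left(-5,1 \right)} \right)} - h{\left(5,v \right)}\right) + 124 = - 25 \left(\left(-7 + 9 \cdot 5\right) - 3\right) + 124 = - 25 \left(\left(-7 + 45\right) - 3\right) + 124 = - 25 \left(38 - 3\right) + 124 = \left(-25\right) 35 + 124 = -875 + 124 = -751$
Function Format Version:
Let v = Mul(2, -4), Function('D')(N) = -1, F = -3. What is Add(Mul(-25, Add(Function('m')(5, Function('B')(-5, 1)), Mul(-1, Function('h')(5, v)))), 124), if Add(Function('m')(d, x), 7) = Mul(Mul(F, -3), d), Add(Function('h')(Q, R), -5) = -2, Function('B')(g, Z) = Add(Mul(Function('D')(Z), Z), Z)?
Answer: -751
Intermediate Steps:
Function('B')(g, Z) = 0 (Function('B')(g, Z) = Add(Mul(-1, Z), Z) = 0)
v = -8
Function('h')(Q, R) = 3 (Function('h')(Q, R) = Add(5, -2) = 3)
Function('m')(d, x) = Add(-7, Mul(9, d)) (Function('m')(d, x) = Add(-7, Mul(Mul(-3, -3), d)) = Add(-7, Mul(9, d)))
Add(Mul(-25, Add(Function('m')(5, Function('B')(-5, 1)), Mul(-1, Function('h')(5, v)))), 124) = Add(Mul(-25, Add(Add(-7, Mul(9, 5)), Mul(-1, 3))), 124) = Add(Mul(-25, Add(Add(-7, 45), -3)), 124) = Add(Mul(-25, Add(38, -3)), 124) = Add(Mul(-25, 35), 124) = Add(-875, 124) = -751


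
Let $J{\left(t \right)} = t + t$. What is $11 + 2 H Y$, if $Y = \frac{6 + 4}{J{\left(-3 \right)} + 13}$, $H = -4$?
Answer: $- \frac{3}{7} \approx -0.42857$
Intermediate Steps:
$J{\left(t \right)} = 2 t$
$Y = \frac{10}{7}$ ($Y = \frac{6 + 4}{2 \left(-3\right) + 13} = \frac{10}{-6 + 13} = \frac{10}{7} \approx 1.4286$)
$11 + 2 H Y = 11 + 2 \left(-4\right) \frac{10}{7} = 11 - \frac{80}{7} = - \frac{3}{7}$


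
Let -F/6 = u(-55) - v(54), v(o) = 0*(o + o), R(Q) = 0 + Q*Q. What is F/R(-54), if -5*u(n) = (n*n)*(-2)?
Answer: -605/243 ≈ -2.4897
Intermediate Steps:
R(Q) = Q**2 (R(Q) = 0 + Q**2 = Q**2)
u(n) = 2*n**2/5 (u(n) = -n*n*(-2)/5 = -n**2*(-2)/5 = -(-2)*n**2/5 = 2*n**2/5)
v(o) = 0 (v(o) = 0*(2*o) = 0)
F = -7260 (F = -6*((2/5)*(-55)**2 - 1*0) = -6*((2/5)*3025 + 0) = -6*(1210 + 0) = -6*1210 = -7260)
F/R(-54) = -7260/((-54)**2) = -7260/2916 = -7260*1/2916 = -605/243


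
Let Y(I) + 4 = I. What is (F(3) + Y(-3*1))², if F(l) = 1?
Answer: 36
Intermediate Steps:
Y(I) = -4 + I
(F(3) + Y(-3*1))² = (1 + (-4 - 3*1))² = (1 + (-4 - 3))² = (1 - 7)² = (-6)² = 36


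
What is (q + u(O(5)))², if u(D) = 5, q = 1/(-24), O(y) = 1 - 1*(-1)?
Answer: 14161/576 ≈ 24.585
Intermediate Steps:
O(y) = 2 (O(y) = 1 + 1 = 2)
q = -1/24 ≈ -0.041667
(q + u(O(5)))² = (-1/24 + 5)² = (119/24)² = 14161/576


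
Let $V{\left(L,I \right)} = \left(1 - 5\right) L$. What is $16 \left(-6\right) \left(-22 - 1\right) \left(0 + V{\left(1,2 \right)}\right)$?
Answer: $-8832$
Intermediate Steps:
$V{\left(L,I \right)} = - 4 L$
$16 \left(-6\right) \left(-22 - 1\right) \left(0 + V{\left(1,2 \right)}\right) = 16 \left(-6\right) \left(-22 - 1\right) \left(0 - 4\right) = - 96 \left(- 23 \left(0 - 4\right)\right) = - 96 \left(\left(-23\right) \left(-4\right)\right) = \left(-96\right) 92 = -8832$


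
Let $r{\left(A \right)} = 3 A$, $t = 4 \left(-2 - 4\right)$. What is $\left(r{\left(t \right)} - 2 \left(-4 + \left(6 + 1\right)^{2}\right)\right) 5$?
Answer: $-810$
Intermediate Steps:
$t = -24$ ($t = 4 \left(-6\right) = -24$)
$\left(r{\left(t \right)} - 2 \left(-4 + \left(6 + 1\right)^{2}\right)\right) 5 = \left(3 \left(-24\right) - 2 \left(-4 + \left(6 + 1\right)^{2}\right)\right) 5 = \left(-72 - 2 \left(-4 + 7^{2}\right)\right) 5 = \left(-72 - 2 \left(-4 + 49\right)\right) 5 = \left(-72 - 90\right) 5 = \left(-162\right) 5 = -810$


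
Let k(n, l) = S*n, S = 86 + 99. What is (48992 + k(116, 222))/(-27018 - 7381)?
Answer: -70452/34399 ≈ -2.0481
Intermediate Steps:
S = 185
k(n, l) = 185*n
(48992 + k(116, 222))/(-27018 - 7381) = (48992 + 185*116)/(-27018 - 7381) = (48992 + 21460)/(-34399) = 70452*(-1/34399) = -70452/34399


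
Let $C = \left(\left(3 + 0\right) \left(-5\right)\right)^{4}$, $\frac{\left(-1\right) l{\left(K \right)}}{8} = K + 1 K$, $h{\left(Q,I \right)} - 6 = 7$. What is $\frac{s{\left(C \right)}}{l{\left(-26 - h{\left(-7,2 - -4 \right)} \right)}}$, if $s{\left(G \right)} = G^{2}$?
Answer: $\frac{854296875}{208} \approx 4.1072 \cdot 10^{6}$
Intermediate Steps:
$h{\left(Q,I \right)} = 13$ ($h{\left(Q,I \right)} = 6 + 7 = 13$)
$l{\left(K \right)} = - 16 K$ ($l{\left(K \right)} = - 8 \left(K + 1 K\right) = - 8 \left(K + K\right) = - 8 \cdot 2 K = - 16 K$)
$C = 50625$ ($C = \left(3 \left(-5\right)\right)^{4} = \left(-15\right)^{4} = 50625$)
$\frac{s{\left(C \right)}}{l{\left(-26 - h{\left(-7,2 - -4 \right)} \right)}} = \frac{50625^{2}}{\left(-16\right) \left(-26 - 13\right)} = \frac{2562890625}{\left(-16\right) \left(-26 - 13\right)} = \frac{2562890625}{\left(-16\right) \left(-39\right)} = \frac{2562890625}{624} = 2562890625 \cdot \frac{1}{624} = \frac{854296875}{208}$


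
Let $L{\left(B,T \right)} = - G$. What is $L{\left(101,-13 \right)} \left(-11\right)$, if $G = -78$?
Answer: $-858$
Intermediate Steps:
$L{\left(B,T \right)} = 78$ ($L{\left(B,T \right)} = \left(-1\right) \left(-78\right) = 78$)
$L{\left(101,-13 \right)} \left(-11\right) = 78 \left(-11\right) = -858$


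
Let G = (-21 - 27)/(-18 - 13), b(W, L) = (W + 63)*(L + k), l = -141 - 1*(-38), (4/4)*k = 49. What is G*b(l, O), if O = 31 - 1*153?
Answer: 140160/31 ≈ 4521.3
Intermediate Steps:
k = 49
O = -122 (O = 31 - 153 = -122)
l = -103 (l = -141 + 38 = -103)
b(W, L) = (49 + L)*(63 + W) (b(W, L) = (W + 63)*(L + 49) = (63 + W)*(49 + L) = (49 + L)*(63 + W))
G = 48/31 (G = -48/(-31) = -48*(-1/31) = 48/31 ≈ 1.5484)
G*b(l, O) = 48*(3087 + 49*(-103) + 63*(-122) - 122*(-103))/31 = 48*(3087 - 5047 - 7686 + 12566)/31 = (48/31)*2920 = 140160/31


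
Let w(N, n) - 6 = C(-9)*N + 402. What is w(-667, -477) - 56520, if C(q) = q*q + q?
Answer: -104136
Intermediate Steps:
C(q) = q + q**2 (C(q) = q**2 + q = q + q**2)
w(N, n) = 408 + 72*N (w(N, n) = 6 + ((-9*(1 - 9))*N + 402) = 6 + ((-9*(-8))*N + 402) = 6 + (72*N + 402) = 6 + (402 + 72*N) = 408 + 72*N)
w(-667, -477) - 56520 = (408 + 72*(-667)) - 56520 = (408 - 48024) - 56520 = -47616 - 56520 = -104136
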